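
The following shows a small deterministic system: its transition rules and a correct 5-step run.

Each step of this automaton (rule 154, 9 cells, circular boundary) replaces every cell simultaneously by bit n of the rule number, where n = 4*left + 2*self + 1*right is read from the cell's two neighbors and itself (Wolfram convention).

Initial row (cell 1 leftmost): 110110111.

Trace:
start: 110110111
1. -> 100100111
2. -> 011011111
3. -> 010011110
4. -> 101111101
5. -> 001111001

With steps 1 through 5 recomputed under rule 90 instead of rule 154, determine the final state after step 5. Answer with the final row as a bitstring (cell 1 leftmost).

111001110

(re-executing steps 1..5 under rule 90; state before step 1: 110110111)
1. -> 010110100
2. -> 100110010
3. -> 011111100
4. -> 110000110
5. -> 111001110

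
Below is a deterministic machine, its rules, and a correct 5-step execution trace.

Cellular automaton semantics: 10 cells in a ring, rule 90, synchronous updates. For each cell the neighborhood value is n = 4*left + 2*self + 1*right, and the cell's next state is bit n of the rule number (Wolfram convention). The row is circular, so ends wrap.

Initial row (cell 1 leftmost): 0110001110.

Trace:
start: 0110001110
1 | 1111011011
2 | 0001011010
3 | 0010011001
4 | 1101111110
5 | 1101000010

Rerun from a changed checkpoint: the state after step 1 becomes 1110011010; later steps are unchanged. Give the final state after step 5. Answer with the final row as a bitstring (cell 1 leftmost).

state after step 1 := 1110011010
2 | 1011111000
3 | 0010001101
4 | 1101011100
5 | 1100010111

1100010111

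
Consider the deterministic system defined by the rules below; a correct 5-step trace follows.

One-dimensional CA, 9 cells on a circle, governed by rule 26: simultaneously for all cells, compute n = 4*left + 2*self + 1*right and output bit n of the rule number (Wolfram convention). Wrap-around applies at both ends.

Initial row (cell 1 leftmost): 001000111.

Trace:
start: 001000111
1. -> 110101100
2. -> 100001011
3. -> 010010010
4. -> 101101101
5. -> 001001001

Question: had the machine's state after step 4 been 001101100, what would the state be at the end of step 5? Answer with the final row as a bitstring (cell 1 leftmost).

state after step 4 := 001101100
5. -> 011001010

011001010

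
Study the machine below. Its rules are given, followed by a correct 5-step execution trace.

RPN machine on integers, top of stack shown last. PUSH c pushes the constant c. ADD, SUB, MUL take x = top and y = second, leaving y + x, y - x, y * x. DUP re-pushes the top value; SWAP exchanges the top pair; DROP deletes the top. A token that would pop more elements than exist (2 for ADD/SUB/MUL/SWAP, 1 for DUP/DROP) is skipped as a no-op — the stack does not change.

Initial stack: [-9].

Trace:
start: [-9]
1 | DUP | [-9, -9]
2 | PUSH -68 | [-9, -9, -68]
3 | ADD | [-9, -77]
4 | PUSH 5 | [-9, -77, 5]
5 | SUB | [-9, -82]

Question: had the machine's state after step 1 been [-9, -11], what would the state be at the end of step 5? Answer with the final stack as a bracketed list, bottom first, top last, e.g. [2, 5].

state after step 1 := [-9, -11]
2 | PUSH -68 | [-9, -11, -68]
3 | ADD | [-9, -79]
4 | PUSH 5 | [-9, -79, 5]
5 | SUB | [-9, -84]

[-9, -84]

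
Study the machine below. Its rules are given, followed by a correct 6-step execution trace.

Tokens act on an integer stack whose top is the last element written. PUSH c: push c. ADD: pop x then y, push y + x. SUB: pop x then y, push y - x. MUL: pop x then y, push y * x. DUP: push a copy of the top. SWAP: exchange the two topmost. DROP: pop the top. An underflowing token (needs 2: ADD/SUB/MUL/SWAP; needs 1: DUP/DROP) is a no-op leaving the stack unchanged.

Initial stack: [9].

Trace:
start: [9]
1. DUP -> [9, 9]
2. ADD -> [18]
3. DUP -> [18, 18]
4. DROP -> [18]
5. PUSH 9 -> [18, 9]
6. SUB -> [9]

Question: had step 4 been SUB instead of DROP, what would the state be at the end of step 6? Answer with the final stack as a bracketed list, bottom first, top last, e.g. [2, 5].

[-9]

(re-executing from step 4 with the substitution; state before step 4: [18, 18])
4. SUB -> [0]
5. PUSH 9 -> [0, 9]
6. SUB -> [-9]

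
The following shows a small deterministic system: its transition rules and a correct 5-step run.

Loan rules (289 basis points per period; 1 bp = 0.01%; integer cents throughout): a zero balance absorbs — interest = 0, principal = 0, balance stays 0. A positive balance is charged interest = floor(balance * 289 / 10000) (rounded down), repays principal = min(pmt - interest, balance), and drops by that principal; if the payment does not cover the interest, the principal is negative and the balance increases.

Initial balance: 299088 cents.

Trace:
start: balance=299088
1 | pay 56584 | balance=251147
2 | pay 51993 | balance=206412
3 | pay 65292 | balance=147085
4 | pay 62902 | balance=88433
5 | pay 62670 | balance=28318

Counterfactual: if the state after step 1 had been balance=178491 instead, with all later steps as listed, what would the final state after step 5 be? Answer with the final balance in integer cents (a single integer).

0

state after step 1 := balance=178491
2 | pay 51993 | balance=131656
3 | pay 65292 | balance=70168
4 | pay 62902 | balance=9293
5 | pay 62670 | balance=0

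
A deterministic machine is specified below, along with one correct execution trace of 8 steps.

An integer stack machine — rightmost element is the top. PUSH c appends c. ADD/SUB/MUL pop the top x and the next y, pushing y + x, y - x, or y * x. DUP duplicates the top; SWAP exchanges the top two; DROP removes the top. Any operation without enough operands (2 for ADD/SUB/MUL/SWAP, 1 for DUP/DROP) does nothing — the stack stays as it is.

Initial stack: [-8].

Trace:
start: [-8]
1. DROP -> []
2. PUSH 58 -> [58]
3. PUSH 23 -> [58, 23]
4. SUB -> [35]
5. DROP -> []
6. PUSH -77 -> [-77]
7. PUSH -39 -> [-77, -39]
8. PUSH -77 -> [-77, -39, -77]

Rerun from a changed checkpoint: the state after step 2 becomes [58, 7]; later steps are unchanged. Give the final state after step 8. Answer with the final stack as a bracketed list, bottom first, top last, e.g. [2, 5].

state after step 2 := [58, 7]
3. PUSH 23 -> [58, 7, 23]
4. SUB -> [58, -16]
5. DROP -> [58]
6. PUSH -77 -> [58, -77]
7. PUSH -39 -> [58, -77, -39]
8. PUSH -77 -> [58, -77, -39, -77]

[58, -77, -39, -77]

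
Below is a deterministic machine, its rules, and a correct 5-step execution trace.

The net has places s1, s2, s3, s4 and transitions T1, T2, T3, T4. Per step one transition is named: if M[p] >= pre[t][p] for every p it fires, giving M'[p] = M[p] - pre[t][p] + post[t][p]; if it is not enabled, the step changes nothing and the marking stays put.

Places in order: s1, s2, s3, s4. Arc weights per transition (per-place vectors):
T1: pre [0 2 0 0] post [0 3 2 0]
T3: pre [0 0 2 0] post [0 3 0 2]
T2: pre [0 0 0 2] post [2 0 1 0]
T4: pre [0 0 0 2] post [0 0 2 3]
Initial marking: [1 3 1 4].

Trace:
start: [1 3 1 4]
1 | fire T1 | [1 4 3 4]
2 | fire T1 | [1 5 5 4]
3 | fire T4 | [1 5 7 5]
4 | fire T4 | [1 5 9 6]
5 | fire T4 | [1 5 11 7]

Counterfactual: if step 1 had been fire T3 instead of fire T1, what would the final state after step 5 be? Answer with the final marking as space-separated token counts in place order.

1 4 9 7

(re-executing from step 1 with the substitution; state before step 1: [1 3 1 4])
1 | fire T3 | [1 3 1 4]
2 | fire T1 | [1 4 3 4]
3 | fire T4 | [1 4 5 5]
4 | fire T4 | [1 4 7 6]
5 | fire T4 | [1 4 9 7]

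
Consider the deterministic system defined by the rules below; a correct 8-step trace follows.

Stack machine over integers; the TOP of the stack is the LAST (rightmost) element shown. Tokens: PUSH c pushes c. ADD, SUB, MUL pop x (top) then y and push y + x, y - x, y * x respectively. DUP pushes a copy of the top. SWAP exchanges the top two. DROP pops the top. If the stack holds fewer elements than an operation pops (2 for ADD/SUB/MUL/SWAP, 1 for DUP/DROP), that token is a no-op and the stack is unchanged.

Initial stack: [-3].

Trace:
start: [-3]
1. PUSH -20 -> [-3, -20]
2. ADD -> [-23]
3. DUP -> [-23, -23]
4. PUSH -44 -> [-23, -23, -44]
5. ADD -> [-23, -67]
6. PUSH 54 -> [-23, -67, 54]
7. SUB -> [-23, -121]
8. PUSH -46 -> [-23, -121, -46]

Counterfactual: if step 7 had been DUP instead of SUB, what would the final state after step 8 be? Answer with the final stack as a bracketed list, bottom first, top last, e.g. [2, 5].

(re-executing from step 7 with the substitution; state before step 7: [-23, -67, 54])
7. DUP -> [-23, -67, 54, 54]
8. PUSH -46 -> [-23, -67, 54, 54, -46]

[-23, -67, 54, 54, -46]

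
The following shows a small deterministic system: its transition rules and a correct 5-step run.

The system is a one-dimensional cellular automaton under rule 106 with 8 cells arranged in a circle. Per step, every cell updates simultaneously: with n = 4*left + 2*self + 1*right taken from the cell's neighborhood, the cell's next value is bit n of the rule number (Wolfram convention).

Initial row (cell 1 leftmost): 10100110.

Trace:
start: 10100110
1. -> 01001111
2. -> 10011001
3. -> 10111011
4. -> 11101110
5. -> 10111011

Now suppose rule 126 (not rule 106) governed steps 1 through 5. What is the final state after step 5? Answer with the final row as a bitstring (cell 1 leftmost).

00000000

(re-executing steps 1..5 under rule 126; state before step 1: 10100110)
1. -> 11111111
2. -> 00000000
3. -> 00000000
4. -> 00000000
5. -> 00000000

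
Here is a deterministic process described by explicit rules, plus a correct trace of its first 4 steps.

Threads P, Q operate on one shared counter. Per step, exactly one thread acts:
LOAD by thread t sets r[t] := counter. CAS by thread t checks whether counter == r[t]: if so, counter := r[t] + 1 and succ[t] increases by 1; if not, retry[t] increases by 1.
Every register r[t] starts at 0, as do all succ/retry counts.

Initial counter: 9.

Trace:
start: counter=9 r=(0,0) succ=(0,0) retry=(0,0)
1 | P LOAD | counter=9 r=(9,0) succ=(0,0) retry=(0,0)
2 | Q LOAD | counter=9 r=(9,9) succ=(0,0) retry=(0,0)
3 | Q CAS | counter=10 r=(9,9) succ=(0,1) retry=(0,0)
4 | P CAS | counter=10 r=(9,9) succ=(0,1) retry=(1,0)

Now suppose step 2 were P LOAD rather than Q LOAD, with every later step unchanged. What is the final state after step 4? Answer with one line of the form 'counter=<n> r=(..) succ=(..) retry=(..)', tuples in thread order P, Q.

counter=10 r=(9,0) succ=(1,0) retry=(0,1)

(re-executing from step 2 with the substitution; state before step 2: counter=9 r=(9,0) succ=(0,0) retry=(0,0))
2 | P LOAD | counter=9 r=(9,0) succ=(0,0) retry=(0,0)
3 | Q CAS | counter=9 r=(9,0) succ=(0,0) retry=(0,1)
4 | P CAS | counter=10 r=(9,0) succ=(1,0) retry=(0,1)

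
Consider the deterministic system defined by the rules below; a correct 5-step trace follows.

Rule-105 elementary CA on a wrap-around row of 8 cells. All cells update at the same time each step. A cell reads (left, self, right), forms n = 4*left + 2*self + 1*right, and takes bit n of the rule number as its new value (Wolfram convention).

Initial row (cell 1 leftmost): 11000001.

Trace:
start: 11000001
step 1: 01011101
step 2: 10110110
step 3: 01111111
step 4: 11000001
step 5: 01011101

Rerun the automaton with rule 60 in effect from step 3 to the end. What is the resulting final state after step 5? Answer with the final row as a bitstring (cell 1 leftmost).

(re-executing steps 3..5 under rule 60; state before step 3: 10110110)
step 3: 11101101
step 4: 00011011
step 5: 10010110

10010110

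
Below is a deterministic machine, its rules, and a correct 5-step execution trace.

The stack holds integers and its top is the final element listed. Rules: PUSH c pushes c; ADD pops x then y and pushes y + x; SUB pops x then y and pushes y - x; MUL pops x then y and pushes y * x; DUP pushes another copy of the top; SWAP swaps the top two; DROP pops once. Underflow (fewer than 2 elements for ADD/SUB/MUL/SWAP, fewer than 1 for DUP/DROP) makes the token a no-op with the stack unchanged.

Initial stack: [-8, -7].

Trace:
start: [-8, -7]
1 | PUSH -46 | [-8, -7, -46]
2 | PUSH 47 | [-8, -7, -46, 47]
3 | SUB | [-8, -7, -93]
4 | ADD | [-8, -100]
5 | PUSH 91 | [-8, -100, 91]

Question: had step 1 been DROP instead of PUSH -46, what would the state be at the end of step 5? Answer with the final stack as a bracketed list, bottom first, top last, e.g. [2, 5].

[-55, 91]

(re-executing from step 1 with the substitution; state before step 1: [-8, -7])
1 | DROP | [-8]
2 | PUSH 47 | [-8, 47]
3 | SUB | [-55]
4 | ADD | [-55]
5 | PUSH 91 | [-55, 91]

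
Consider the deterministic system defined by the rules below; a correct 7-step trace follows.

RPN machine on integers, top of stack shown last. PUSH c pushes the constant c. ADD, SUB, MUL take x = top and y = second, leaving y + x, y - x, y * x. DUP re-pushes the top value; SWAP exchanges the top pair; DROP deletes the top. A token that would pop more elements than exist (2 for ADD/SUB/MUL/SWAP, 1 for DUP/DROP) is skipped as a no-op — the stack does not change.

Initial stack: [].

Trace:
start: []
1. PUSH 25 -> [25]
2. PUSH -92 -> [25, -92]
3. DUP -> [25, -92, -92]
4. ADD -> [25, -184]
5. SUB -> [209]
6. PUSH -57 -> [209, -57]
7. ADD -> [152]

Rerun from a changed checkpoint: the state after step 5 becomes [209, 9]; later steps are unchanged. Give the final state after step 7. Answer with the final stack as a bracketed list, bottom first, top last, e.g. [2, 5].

state after step 5 := [209, 9]
6. PUSH -57 -> [209, 9, -57]
7. ADD -> [209, -48]

[209, -48]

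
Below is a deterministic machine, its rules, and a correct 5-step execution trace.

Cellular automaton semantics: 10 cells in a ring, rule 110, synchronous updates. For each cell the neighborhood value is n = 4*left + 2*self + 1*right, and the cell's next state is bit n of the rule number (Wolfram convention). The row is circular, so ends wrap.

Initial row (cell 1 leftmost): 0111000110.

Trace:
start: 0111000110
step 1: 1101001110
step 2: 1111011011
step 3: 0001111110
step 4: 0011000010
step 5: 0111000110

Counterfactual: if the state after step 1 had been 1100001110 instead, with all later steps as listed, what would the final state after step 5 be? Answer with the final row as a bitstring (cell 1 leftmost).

1111100111

state after step 1 := 1100001110
step 2: 1100011011
step 3: 0100111110
step 4: 1101100010
step 5: 1111100111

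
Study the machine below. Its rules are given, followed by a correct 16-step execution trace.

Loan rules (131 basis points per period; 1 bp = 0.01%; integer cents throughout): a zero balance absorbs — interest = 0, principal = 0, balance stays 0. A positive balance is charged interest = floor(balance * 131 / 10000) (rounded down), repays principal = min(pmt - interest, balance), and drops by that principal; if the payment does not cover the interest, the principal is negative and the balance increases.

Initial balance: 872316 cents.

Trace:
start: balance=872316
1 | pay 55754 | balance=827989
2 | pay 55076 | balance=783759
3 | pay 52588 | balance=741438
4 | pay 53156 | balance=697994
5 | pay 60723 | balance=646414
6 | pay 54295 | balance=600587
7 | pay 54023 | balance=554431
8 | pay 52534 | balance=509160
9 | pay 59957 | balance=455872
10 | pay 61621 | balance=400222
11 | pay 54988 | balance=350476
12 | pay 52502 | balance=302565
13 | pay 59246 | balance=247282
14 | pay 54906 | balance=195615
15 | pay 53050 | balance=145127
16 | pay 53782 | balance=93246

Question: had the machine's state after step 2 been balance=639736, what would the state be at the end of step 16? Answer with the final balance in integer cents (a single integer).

state after step 2 := balance=639736
3 | pay 52588 | balance=595528
4 | pay 53156 | balance=550173
5 | pay 60723 | balance=496657
6 | pay 54295 | balance=448868
7 | pay 54023 | balance=400725
8 | pay 52534 | balance=353440
9 | pay 59957 | balance=298113
10 | pay 61621 | balance=240397
11 | pay 54988 | balance=188558
12 | pay 52502 | balance=138526
13 | pay 59246 | balance=81094
14 | pay 54906 | balance=27250
15 | pay 53050 | balance=0
16 | pay 53782 | balance=0

0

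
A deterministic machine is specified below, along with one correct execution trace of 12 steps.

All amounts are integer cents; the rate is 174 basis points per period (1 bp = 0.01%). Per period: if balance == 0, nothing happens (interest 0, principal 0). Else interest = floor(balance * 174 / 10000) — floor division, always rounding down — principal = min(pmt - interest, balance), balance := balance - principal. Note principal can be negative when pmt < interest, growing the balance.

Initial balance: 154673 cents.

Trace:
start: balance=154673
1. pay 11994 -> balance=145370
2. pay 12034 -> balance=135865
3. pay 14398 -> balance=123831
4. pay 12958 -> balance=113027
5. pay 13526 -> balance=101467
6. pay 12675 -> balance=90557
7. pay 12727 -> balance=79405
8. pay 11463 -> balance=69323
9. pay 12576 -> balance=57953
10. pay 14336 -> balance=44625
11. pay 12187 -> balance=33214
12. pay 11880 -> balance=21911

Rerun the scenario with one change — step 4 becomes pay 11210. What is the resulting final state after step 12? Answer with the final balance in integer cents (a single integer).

23919

(re-executing from step 4 with the substitution; state before step 4: balance=123831)
4. pay 11210 -> balance=114775
5. pay 13526 -> balance=103246
6. pay 12675 -> balance=92367
7. pay 12727 -> balance=81247
8. pay 11463 -> balance=71197
9. pay 12576 -> balance=59859
10. pay 14336 -> balance=46564
11. pay 12187 -> balance=35187
12. pay 11880 -> balance=23919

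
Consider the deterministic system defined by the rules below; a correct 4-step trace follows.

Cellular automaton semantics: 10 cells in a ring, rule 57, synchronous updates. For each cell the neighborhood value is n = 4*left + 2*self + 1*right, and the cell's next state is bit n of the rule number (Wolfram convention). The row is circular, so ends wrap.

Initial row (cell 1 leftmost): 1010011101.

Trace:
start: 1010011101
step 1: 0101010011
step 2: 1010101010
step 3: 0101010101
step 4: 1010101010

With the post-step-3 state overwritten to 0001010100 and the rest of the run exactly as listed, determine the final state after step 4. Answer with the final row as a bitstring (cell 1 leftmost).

1100101011

state after step 3 := 0001010100
step 4: 1100101011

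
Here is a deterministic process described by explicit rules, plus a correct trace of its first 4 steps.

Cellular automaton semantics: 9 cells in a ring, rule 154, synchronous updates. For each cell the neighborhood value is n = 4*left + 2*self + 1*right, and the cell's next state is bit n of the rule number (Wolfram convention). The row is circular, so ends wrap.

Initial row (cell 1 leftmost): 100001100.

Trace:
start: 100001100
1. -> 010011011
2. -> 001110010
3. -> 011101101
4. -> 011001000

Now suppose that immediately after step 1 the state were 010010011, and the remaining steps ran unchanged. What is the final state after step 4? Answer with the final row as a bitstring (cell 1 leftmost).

010111000

state after step 1 := 010010011
2. -> 001101110
3. -> 011001101
4. -> 010111000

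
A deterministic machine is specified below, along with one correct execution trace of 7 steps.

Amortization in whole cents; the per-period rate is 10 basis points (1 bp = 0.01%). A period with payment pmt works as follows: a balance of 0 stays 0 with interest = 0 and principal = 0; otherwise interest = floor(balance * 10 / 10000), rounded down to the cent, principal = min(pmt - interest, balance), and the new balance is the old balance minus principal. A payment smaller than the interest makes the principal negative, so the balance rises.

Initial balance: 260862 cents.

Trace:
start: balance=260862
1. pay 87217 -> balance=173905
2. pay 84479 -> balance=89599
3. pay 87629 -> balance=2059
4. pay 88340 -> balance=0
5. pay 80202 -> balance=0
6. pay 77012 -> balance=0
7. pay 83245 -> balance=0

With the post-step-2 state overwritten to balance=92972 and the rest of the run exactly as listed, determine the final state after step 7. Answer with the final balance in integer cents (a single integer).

state after step 2 := balance=92972
3. pay 87629 -> balance=5435
4. pay 88340 -> balance=0
5. pay 80202 -> balance=0
6. pay 77012 -> balance=0
7. pay 83245 -> balance=0

0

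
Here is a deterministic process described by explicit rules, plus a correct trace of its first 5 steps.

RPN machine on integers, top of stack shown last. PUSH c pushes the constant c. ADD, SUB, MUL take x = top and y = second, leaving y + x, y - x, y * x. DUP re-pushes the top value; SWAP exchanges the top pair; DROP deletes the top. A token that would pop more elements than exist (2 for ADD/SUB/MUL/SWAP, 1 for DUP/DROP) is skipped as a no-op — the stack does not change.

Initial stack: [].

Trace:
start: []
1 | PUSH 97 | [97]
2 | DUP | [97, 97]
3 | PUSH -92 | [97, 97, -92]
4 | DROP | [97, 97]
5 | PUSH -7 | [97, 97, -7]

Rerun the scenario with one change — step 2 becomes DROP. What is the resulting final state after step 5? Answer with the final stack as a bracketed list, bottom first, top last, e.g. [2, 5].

[-7]

(re-executing from step 2 with the substitution; state before step 2: [97])
2 | DROP | []
3 | PUSH -92 | [-92]
4 | DROP | []
5 | PUSH -7 | [-7]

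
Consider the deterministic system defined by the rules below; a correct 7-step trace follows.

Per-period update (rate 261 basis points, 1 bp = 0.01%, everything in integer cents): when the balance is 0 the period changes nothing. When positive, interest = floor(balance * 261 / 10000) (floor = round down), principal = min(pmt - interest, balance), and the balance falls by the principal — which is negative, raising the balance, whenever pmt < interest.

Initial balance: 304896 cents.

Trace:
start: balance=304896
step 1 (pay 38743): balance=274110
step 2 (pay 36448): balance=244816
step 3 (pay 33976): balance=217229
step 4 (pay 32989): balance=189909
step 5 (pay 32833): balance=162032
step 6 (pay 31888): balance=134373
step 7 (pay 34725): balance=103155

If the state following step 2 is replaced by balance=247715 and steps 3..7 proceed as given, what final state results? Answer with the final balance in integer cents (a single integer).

106453

state after step 2 := balance=247715
step 3 (pay 33976): balance=220204
step 4 (pay 32989): balance=192962
step 5 (pay 32833): balance=165165
step 6 (pay 31888): balance=137587
step 7 (pay 34725): balance=106453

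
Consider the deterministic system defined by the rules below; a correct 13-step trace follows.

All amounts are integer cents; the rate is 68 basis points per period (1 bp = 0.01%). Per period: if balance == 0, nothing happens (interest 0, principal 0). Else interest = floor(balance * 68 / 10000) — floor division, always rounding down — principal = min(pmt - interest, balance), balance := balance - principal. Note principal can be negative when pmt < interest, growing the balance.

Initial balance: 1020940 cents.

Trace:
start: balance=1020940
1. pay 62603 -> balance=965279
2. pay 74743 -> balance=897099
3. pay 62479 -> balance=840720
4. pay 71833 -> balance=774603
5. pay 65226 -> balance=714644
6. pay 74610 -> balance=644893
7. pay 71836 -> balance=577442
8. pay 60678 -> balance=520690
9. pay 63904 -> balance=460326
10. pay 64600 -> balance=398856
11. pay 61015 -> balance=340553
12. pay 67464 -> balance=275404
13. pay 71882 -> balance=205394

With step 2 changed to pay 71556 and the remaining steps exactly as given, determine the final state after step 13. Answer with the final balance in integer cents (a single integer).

208827

(re-executing from step 2 with the substitution; state before step 2: balance=965279)
2. pay 71556 -> balance=900286
3. pay 62479 -> balance=843928
4. pay 71833 -> balance=777833
5. pay 65226 -> balance=717896
6. pay 74610 -> balance=648167
7. pay 71836 -> balance=580738
8. pay 60678 -> balance=524009
9. pay 63904 -> balance=463668
10. pay 64600 -> balance=402220
11. pay 61015 -> balance=343940
12. pay 67464 -> balance=278814
13. pay 71882 -> balance=208827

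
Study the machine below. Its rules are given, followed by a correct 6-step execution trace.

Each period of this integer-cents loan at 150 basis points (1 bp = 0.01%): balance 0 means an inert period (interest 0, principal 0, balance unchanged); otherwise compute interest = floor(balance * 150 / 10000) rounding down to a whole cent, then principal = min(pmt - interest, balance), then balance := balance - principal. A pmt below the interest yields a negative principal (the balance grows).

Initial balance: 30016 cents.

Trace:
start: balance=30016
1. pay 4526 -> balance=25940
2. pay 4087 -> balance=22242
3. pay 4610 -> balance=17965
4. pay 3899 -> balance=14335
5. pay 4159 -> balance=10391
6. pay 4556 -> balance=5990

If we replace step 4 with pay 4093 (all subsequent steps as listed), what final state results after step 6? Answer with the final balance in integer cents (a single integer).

5790

(re-executing from step 4 with the substitution; state before step 4: balance=17965)
4. pay 4093 -> balance=14141
5. pay 4159 -> balance=10194
6. pay 4556 -> balance=5790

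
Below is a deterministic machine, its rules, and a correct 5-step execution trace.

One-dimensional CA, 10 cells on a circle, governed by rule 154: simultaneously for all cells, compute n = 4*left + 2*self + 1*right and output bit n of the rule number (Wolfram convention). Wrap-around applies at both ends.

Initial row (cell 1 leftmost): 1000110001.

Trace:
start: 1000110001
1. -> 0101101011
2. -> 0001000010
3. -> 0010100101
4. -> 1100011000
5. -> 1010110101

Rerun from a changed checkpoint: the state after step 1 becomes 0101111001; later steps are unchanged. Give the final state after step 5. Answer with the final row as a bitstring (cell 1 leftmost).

state after step 1 := 0101111001
2. -> 0001110110
3. -> 0011100101
4. -> 1111011000
5. -> 1110010101

1110010101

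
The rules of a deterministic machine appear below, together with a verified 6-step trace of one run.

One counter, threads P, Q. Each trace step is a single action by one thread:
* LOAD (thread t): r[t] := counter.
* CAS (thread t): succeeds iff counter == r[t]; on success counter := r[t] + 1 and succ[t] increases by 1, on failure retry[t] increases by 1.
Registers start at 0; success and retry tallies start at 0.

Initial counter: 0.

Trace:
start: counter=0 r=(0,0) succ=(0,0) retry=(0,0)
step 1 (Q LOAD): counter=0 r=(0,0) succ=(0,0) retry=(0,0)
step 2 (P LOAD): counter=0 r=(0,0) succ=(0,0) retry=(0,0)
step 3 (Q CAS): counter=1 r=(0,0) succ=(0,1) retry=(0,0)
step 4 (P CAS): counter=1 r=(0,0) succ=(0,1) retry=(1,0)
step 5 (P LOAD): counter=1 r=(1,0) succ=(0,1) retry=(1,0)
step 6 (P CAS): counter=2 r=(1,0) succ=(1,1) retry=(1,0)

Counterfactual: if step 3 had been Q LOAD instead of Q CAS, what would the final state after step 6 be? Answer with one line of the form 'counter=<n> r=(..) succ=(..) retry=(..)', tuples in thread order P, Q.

counter=2 r=(1,0) succ=(2,0) retry=(0,0)

(re-executing from step 3 with the substitution; state before step 3: counter=0 r=(0,0) succ=(0,0) retry=(0,0))
step 3 (Q LOAD): counter=0 r=(0,0) succ=(0,0) retry=(0,0)
step 4 (P CAS): counter=1 r=(0,0) succ=(1,0) retry=(0,0)
step 5 (P LOAD): counter=1 r=(1,0) succ=(1,0) retry=(0,0)
step 6 (P CAS): counter=2 r=(1,0) succ=(2,0) retry=(0,0)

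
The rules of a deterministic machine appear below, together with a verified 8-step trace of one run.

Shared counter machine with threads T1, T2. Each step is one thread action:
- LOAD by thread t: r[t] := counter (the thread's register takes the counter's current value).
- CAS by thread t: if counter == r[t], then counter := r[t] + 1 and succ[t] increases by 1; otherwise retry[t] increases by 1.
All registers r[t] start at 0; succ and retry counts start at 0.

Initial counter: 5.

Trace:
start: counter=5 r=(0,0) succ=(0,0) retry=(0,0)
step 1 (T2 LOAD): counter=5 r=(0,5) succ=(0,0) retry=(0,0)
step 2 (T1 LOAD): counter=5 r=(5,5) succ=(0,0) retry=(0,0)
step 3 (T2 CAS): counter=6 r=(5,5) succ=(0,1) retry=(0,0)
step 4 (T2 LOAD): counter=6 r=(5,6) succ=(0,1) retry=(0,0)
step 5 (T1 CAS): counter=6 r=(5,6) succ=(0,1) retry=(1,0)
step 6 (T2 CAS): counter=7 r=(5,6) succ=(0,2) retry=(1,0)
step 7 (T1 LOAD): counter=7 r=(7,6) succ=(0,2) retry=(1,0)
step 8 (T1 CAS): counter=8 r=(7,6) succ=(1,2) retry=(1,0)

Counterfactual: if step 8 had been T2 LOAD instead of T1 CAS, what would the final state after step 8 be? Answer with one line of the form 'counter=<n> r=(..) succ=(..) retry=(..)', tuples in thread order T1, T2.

(re-executing from step 8 with the substitution; state before step 8: counter=7 r=(7,6) succ=(0,2) retry=(1,0))
step 8 (T2 LOAD): counter=7 r=(7,7) succ=(0,2) retry=(1,0)

counter=7 r=(7,7) succ=(0,2) retry=(1,0)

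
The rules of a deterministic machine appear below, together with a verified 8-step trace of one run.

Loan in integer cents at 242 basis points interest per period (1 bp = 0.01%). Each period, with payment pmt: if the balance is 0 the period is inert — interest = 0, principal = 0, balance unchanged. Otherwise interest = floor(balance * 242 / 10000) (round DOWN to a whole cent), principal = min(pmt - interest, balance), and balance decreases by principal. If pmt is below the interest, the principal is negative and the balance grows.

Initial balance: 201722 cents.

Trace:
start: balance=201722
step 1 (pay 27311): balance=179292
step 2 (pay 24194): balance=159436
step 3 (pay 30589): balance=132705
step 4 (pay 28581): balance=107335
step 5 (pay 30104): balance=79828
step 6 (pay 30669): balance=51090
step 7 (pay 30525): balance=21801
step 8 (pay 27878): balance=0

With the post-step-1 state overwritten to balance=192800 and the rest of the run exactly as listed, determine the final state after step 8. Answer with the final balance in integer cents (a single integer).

10419

state after step 1 := balance=192800
step 2 (pay 24194): balance=173271
step 3 (pay 30589): balance=146875
step 4 (pay 28581): balance=121848
step 5 (pay 30104): balance=94692
step 6 (pay 30669): balance=66314
step 7 (pay 30525): balance=37393
step 8 (pay 27878): balance=10419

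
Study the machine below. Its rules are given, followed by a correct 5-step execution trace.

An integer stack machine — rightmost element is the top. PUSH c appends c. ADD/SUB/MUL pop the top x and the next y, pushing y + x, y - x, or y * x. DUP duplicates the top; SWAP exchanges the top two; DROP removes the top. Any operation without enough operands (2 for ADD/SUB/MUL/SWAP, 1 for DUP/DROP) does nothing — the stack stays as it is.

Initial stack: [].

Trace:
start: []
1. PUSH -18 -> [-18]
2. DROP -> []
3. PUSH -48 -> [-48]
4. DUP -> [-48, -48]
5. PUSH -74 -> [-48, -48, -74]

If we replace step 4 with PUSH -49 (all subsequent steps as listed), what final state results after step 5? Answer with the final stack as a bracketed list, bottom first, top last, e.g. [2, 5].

(re-executing from step 4 with the substitution; state before step 4: [-48])
4. PUSH -49 -> [-48, -49]
5. PUSH -74 -> [-48, -49, -74]

[-48, -49, -74]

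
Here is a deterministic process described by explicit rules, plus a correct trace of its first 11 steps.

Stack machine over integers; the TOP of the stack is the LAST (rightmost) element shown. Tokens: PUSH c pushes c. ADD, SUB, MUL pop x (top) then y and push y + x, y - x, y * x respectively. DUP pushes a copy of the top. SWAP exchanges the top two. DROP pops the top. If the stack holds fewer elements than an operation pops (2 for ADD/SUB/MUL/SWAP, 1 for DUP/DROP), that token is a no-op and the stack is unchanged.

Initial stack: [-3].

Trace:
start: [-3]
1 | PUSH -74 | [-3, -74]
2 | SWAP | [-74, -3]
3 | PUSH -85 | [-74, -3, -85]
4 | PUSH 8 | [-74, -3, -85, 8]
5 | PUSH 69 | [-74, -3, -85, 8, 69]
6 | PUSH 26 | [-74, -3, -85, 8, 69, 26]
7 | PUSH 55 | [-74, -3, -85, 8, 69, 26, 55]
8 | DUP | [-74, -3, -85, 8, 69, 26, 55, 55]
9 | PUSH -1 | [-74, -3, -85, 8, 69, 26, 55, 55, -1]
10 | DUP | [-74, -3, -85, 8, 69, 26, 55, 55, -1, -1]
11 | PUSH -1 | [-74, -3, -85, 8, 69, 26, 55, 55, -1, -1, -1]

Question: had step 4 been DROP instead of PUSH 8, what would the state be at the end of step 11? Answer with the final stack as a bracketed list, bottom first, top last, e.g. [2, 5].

(re-executing from step 4 with the substitution; state before step 4: [-74, -3, -85])
4 | DROP | [-74, -3]
5 | PUSH 69 | [-74, -3, 69]
6 | PUSH 26 | [-74, -3, 69, 26]
7 | PUSH 55 | [-74, -3, 69, 26, 55]
8 | DUP | [-74, -3, 69, 26, 55, 55]
9 | PUSH -1 | [-74, -3, 69, 26, 55, 55, -1]
10 | DUP | [-74, -3, 69, 26, 55, 55, -1, -1]
11 | PUSH -1 | [-74, -3, 69, 26, 55, 55, -1, -1, -1]

[-74, -3, 69, 26, 55, 55, -1, -1, -1]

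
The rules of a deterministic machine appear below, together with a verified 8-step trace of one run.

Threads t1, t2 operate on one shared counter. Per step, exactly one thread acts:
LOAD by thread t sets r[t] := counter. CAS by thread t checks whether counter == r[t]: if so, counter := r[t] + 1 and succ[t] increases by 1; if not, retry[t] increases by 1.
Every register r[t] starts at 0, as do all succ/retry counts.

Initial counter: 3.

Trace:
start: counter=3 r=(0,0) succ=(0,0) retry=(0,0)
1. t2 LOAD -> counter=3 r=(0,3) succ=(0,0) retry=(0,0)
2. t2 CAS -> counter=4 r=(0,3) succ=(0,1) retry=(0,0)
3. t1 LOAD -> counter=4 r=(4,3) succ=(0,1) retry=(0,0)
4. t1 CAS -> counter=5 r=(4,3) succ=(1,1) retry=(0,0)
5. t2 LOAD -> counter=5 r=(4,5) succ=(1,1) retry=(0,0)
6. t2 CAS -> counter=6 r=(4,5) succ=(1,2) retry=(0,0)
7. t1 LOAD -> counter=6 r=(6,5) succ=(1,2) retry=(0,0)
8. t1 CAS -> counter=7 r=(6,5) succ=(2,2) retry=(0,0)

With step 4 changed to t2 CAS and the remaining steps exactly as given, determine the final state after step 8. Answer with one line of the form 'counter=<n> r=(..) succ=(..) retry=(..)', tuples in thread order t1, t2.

(re-executing from step 4 with the substitution; state before step 4: counter=4 r=(4,3) succ=(0,1) retry=(0,0))
4. t2 CAS -> counter=4 r=(4,3) succ=(0,1) retry=(0,1)
5. t2 LOAD -> counter=4 r=(4,4) succ=(0,1) retry=(0,1)
6. t2 CAS -> counter=5 r=(4,4) succ=(0,2) retry=(0,1)
7. t1 LOAD -> counter=5 r=(5,4) succ=(0,2) retry=(0,1)
8. t1 CAS -> counter=6 r=(5,4) succ=(1,2) retry=(0,1)

counter=6 r=(5,4) succ=(1,2) retry=(0,1)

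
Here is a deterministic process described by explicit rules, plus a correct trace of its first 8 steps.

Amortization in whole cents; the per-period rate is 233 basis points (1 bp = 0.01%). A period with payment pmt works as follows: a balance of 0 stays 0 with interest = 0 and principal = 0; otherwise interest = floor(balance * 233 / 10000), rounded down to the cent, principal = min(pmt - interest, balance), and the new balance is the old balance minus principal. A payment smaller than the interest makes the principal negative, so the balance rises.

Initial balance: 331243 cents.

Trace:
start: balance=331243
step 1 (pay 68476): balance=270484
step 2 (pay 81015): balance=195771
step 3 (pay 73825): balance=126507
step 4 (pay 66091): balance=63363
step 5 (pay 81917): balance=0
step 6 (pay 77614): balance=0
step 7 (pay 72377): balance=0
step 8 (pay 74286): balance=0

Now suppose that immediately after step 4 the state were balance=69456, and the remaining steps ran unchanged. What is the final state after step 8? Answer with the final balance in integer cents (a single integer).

0

state after step 4 := balance=69456
step 5 (pay 81917): balance=0
step 6 (pay 77614): balance=0
step 7 (pay 72377): balance=0
step 8 (pay 74286): balance=0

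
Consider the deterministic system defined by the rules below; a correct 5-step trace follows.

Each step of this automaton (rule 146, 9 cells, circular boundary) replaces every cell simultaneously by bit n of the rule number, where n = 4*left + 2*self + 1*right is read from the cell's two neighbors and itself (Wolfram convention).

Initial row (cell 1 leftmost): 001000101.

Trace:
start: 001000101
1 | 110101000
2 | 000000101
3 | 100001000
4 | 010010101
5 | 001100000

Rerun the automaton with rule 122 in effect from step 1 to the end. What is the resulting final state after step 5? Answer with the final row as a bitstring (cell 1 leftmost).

000011100

(re-executing steps 1..5 under rule 122; state before step 1: 001000101)
1 | 110101010
2 | 111010101
3 | 001101011
4 | 111110111
5 | 000011100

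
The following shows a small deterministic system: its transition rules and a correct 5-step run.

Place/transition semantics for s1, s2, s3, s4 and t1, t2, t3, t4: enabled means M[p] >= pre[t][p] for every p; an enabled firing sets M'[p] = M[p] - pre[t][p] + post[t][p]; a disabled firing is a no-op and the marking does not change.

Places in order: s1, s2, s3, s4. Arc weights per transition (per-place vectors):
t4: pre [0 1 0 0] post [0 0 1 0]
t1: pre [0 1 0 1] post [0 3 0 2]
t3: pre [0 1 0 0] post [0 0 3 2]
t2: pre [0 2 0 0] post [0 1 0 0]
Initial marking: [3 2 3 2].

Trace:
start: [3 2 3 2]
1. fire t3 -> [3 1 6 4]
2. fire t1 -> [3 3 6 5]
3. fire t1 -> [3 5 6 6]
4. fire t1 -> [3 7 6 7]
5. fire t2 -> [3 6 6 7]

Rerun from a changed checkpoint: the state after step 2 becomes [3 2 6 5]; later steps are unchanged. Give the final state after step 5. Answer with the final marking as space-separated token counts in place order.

state after step 2 := [3 2 6 5]
3. fire t1 -> [3 4 6 6]
4. fire t1 -> [3 6 6 7]
5. fire t2 -> [3 5 6 7]

3 5 6 7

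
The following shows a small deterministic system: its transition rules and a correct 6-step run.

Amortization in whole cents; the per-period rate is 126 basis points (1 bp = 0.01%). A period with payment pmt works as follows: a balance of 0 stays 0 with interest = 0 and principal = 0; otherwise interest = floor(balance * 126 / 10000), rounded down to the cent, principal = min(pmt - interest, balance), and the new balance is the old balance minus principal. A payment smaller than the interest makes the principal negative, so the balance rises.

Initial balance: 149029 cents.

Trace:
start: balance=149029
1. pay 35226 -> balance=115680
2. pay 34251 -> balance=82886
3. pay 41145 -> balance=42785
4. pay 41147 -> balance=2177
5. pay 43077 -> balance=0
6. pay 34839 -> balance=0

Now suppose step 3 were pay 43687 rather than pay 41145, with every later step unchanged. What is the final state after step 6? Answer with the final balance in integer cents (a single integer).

0

(re-executing from step 3 with the substitution; state before step 3: balance=82886)
3. pay 43687 -> balance=40243
4. pay 41147 -> balance=0
5. pay 43077 -> balance=0
6. pay 34839 -> balance=0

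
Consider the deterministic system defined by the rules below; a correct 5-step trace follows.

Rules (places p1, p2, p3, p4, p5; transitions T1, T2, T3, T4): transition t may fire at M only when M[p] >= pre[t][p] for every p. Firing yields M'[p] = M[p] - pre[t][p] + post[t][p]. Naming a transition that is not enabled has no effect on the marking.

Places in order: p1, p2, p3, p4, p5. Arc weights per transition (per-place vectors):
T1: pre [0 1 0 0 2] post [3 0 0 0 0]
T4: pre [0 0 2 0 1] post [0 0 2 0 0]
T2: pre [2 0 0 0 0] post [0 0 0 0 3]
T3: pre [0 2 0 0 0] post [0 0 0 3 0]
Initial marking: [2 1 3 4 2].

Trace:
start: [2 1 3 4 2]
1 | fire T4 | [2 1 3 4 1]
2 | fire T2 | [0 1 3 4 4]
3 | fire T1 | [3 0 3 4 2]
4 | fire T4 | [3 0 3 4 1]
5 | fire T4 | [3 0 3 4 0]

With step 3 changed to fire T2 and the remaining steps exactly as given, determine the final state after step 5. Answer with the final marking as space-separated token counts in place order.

(re-executing from step 3 with the substitution; state before step 3: [0 1 3 4 4])
3 | fire T2 | [0 1 3 4 4]
4 | fire T4 | [0 1 3 4 3]
5 | fire T4 | [0 1 3 4 2]

0 1 3 4 2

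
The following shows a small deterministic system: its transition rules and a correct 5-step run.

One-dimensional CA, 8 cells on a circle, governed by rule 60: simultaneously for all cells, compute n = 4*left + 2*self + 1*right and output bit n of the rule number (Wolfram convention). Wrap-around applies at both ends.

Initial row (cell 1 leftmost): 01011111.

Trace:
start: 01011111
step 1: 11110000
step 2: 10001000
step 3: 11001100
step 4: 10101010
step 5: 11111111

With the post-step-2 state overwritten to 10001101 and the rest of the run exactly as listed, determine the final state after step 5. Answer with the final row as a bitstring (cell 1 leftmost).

state after step 2 := 10001101
step 3: 01001011
step 4: 11101110
step 5: 10011001

10011001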